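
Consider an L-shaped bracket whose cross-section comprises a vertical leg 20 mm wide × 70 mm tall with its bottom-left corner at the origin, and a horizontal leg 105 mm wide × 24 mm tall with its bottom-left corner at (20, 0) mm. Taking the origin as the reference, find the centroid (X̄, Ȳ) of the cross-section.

X̄ = 50.18 mm, Ȳ = 20.21 mm

Part | A | x̄ᵢ | ȳᵢ | A·x̄ᵢ | A·ȳᵢ
vertical leg | 1400.00 | 10.00 | 35.00 | 14000.00 | 49000.00
horizontal leg | 2520.00 | 72.50 | 12.00 | 182700.00 | 30240.00
Σ | 3920.00 |  |  | 196700.00 | 79240.00
X̄ = 196700.00 / 3920.00 = 50.18 mm
Ȳ = 79240.00 / 3920.00 = 20.21 mm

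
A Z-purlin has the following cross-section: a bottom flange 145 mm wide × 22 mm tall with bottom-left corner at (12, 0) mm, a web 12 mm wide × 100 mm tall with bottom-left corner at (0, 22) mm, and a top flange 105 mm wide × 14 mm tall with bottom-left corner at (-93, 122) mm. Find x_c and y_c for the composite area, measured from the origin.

Part | A | x̄ᵢ | ȳᵢ | A·x̄ᵢ | A·ȳᵢ
bottom flange | 3190.00 | 84.50 | 11.00 | 269555.00 | 35090.00
web | 1200.00 | 6.00 | 72.00 | 7200.00 | 86400.00
top flange | 1470.00 | -40.50 | 129.00 | -59535.00 | 189630.00
Σ | 5860.00 |  |  | 217220.00 | 311120.00
x_c = 217220.00 / 5860.00 = 37.07 mm
y_c = 311120.00 / 5860.00 = 53.09 mm

x_c = 37.07 mm, y_c = 53.09 mm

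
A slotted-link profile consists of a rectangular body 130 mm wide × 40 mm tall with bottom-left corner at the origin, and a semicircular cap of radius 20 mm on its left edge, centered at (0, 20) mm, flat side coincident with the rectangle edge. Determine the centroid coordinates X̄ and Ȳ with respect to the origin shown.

X̄ = 57.08 mm, Ȳ = 20.00 mm

rectangular body: A = 130 × 40 = 5200.00, centroid at (65.00, 20.00).
semicircular end: A = ½π·20² = 628.32, centroid at (-8.49, 20.00).
ΣA = 5828.32 mm², ΣAX̄ = 332666.67 mm³, ΣAȲ = 116566.37 mm³.
X̄ = 332666.67/5828.32 = 57.08 mm; Ȳ = 116566.37/5828.32 = 20.00 mm.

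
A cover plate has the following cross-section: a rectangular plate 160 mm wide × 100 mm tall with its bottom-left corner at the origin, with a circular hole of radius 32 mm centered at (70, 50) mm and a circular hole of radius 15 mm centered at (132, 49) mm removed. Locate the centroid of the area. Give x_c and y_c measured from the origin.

plate: A = 160 × 100 = 16000.00, centroid at (80.00, 50.00).
hole 1: A = −π·32² = -3216.99, centroid at (70.00, 50.00).
hole 2: A = −π·15² = -706.86, centroid at (132.00, 49.00).
ΣA = 12076.15 mm², ΣAx_c = 961505.34 mm³, ΣAy_c = 604514.40 mm³.
x_c = 961505.34/12076.15 = 79.62 mm; y_c = 604514.40/12076.15 = 50.06 mm.

x_c = 79.62 mm, y_c = 50.06 mm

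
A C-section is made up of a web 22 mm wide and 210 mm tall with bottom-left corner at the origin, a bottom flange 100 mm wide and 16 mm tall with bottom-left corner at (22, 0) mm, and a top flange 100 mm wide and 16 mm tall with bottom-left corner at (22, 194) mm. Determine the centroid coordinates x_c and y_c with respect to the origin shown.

Part | A | x̄ᵢ | ȳᵢ | A·x̄ᵢ | A·ȳᵢ
web | 4620.00 | 11.00 | 105.00 | 50820.00 | 485100.00
bottom flange | 1600.00 | 72.00 | 8.00 | 115200.00 | 12800.00
top flange | 1600.00 | 72.00 | 202.00 | 115200.00 | 323200.00
Σ | 7820.00 |  |  | 281220.00 | 821100.00
x_c = 281220.00 / 7820.00 = 35.96 mm
y_c = 821100.00 / 7820.00 = 105.00 mm

x_c = 35.96 mm, y_c = 105.00 mm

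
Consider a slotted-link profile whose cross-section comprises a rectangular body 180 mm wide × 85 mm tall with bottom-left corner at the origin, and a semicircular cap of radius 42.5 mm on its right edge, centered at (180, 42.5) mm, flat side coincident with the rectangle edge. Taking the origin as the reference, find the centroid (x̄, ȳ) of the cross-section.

x̄ = 106.90 mm, ȳ = 42.50 mm

rectangular body: A = 180 × 85 = 15300.00, centroid at (90.00, 42.50).
semicircular end: A = ½π·42.5² = 2837.25, centroid at (198.04, 42.50).
ΣA = 18137.25 mm²
ΣAx̄ = (15300.00)(90.00) + (2837.25)(198.04) = 1938882.24 mm³
ΣAȳ = (15300.00)(42.50) + (2837.25)(42.50) = 770833.16 mm³
x̄ = 1938882.24 / 18137.25 = 106.90 mm
ȳ = 770833.16 / 18137.25 = 42.50 mm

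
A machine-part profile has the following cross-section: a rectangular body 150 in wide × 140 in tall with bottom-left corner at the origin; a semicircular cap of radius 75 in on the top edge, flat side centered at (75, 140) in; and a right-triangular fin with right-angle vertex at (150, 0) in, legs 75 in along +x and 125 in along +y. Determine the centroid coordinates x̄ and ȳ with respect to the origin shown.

x̄ = 88.58 in, ȳ = 92.22 in

Part | A | x̄ᵢ | ȳᵢ | A·x̄ᵢ | A·ȳᵢ
rectangular body | 21000.00 | 75.00 | 70.00 | 1575000.00 | 1470000.00
semicircular top | 8835.73 | 75.00 | 171.83 | 662679.70 | 1518252.11
triangular fin | 4687.50 | 175.00 | 41.67 | 820312.50 | 195312.50
Σ | 34523.23 |  |  | 3057992.20 | 3183564.61
x̄ = 3057992.20 / 34523.23 = 88.58 in
ȳ = 3183564.61 / 34523.23 = 92.22 in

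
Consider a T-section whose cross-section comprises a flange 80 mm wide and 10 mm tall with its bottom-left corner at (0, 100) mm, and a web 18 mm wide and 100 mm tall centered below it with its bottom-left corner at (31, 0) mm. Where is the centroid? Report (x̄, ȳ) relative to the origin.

web: A = 18 × 100 = 1800.00, centroid at (40.00, 50.00).
flange: A = 80 × 10 = 800.00, centroid at (40.00, 105.00).
ΣA = 2600.00 mm², ΣAx̄ = 104000.00 mm³, ΣAȳ = 174000.00 mm³.
x̄ = 104000.00/2600.00 = 40.00 mm; ȳ = 174000.00/2600.00 = 66.92 mm.

x̄ = 40.00 mm, ȳ = 66.92 mm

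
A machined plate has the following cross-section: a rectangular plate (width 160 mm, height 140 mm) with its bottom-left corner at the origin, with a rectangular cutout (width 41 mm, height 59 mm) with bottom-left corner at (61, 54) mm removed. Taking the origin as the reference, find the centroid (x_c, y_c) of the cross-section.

x_c = 79.82 mm, y_c = 68.37 mm

Part | A | x̄ᵢ | ȳᵢ | A·x̄ᵢ | A·ȳᵢ
plate | 22400.00 | 80.00 | 70.00 | 1792000.00 | 1568000.00
hole | -2419.00 | 81.50 | 83.50 | -197148.50 | -201986.50
Σ | 19981.00 |  |  | 1594851.50 | 1366013.50
x_c = 1594851.50 / 19981.00 = 79.82 mm
y_c = 1366013.50 / 19981.00 = 68.37 mm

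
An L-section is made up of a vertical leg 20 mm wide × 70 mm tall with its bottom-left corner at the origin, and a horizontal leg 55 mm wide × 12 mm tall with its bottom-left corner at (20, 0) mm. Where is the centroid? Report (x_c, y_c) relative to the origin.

vertical leg: A = 20 × 70 = 1400.00, centroid at (10.00, 35.00).
horizontal leg: A = 55 × 12 = 660.00, centroid at (47.50, 6.00).
ΣA = 2060.00 mm², ΣAx_c = 45350.00 mm³, ΣAy_c = 52960.00 mm³.
x_c = 45350.00/2060.00 = 22.01 mm; y_c = 52960.00/2060.00 = 25.71 mm.

x_c = 22.01 mm, y_c = 25.71 mm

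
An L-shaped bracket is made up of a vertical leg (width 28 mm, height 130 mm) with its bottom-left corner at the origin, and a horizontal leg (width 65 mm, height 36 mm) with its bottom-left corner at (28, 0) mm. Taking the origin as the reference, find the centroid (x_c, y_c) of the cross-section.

x_c = 32.20 mm, y_c = 46.61 mm

vertical leg: A = 28 × 130 = 3640.00, centroid at (14.00, 65.00).
horizontal leg: A = 65 × 36 = 2340.00, centroid at (60.50, 18.00).
ΣA = 5980.00 mm²
ΣAx_c = (3640.00)(14.00) + (2340.00)(60.50) = 192530.00 mm³
ΣAy_c = (3640.00)(65.00) + (2340.00)(18.00) = 278720.00 mm³
x_c = 192530.00 / 5980.00 = 32.20 mm
y_c = 278720.00 / 5980.00 = 46.61 mm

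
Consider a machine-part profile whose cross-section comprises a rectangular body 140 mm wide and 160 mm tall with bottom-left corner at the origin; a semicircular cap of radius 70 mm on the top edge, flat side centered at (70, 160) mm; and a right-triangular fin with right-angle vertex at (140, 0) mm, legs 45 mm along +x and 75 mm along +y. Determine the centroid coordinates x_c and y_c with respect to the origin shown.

x_c = 74.51 mm, y_c = 103.65 mm

Part | A | x̄ᵢ | ȳᵢ | A·x̄ᵢ | A·ȳᵢ
rectangular body | 22400.00 | 70.00 | 80.00 | 1568000.00 | 1792000.00
semicircular top | 7696.90 | 70.00 | 189.71 | 538783.14 | 1460170.99
triangular fin | 1687.50 | 155.00 | 25.00 | 261562.50 | 42187.50
Σ | 31784.40 |  |  | 2368345.64 | 3294358.49
x_c = 2368345.64 / 31784.40 = 74.51 mm
y_c = 3294358.49 / 31784.40 = 103.65 mm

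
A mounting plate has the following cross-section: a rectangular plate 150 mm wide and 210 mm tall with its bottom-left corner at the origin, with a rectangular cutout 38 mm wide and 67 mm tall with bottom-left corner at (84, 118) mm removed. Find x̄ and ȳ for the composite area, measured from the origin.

plate: A = 150 × 210 = 31500.00, centroid at (75.00, 105.00).
hole: A = −(38 × 67) = -2546.00, centroid at (103.00, 151.50).
ΣA = 28954.00 mm², ΣAx̄ = 2100262.00 mm³, ΣAȳ = 2921781.00 mm³.
x̄ = 2100262.00/28954.00 = 72.54 mm; ȳ = 2921781.00/28954.00 = 100.91 mm.

x̄ = 72.54 mm, ȳ = 100.91 mm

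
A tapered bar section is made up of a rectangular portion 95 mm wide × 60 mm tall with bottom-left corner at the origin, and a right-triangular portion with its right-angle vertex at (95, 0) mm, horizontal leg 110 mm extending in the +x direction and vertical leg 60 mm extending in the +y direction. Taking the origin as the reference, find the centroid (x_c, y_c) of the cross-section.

rectangular portion: A = 95 × 60 = 5700.00, centroid at (47.50, 30.00).
triangular portion: A = ½·110·60 = 3300.00, centroid at (131.67, 20.00).
ΣA = 9000.00 mm², ΣAx_c = 705250.00 mm³, ΣAy_c = 237000.00 mm³.
x_c = 705250.00/9000.00 = 78.36 mm; y_c = 237000.00/9000.00 = 26.33 mm.

x_c = 78.36 mm, y_c = 26.33 mm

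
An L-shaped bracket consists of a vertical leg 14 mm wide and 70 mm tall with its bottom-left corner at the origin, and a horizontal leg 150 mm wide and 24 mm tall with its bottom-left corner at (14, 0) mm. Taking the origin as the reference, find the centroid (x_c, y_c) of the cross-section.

x_c = 71.45 mm, y_c = 16.92 mm

Part | A | x̄ᵢ | ȳᵢ | A·x̄ᵢ | A·ȳᵢ
vertical leg | 980.00 | 7.00 | 35.00 | 6860.00 | 34300.00
horizontal leg | 3600.00 | 89.00 | 12.00 | 320400.00 | 43200.00
Σ | 4580.00 |  |  | 327260.00 | 77500.00
x_c = 327260.00 / 4580.00 = 71.45 mm
y_c = 77500.00 / 4580.00 = 16.92 mm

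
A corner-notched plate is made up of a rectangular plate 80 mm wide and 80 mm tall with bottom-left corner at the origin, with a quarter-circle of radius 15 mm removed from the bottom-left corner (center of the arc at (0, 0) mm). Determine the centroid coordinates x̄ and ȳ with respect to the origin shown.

x̄ = 40.96 mm, ȳ = 40.96 mm

plate: A = 80 × 80 = 6400.00, centroid at (40.00, 40.00).
removed quarter-circle: A = −¼π·15² = -176.71, centroid at (6.37, 6.37).
ΣA = 6223.29 mm²
ΣAx̄ = (6400.00)(40.00) + (-176.71)(6.37) = 254875.00 mm³
ΣAȳ = (6400.00)(40.00) + (-176.71)(6.37) = 254875.00 mm³
x̄ = 254875.00 / 6223.29 = 40.96 mm
ȳ = 254875.00 / 6223.29 = 40.96 mm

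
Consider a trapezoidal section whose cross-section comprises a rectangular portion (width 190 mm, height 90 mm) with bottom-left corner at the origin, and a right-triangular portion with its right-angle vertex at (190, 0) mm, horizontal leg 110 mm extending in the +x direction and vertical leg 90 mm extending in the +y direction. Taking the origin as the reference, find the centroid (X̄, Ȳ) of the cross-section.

Part | A | x̄ᵢ | ȳᵢ | A·x̄ᵢ | A·ȳᵢ
rectangular portion | 17100.00 | 95.00 | 45.00 | 1624500.00 | 769500.00
triangular portion | 4950.00 | 226.67 | 30.00 | 1122000.00 | 148500.00
Σ | 22050.00 |  |  | 2746500.00 | 918000.00
X̄ = 2746500.00 / 22050.00 = 124.56 mm
Ȳ = 918000.00 / 22050.00 = 41.63 mm

X̄ = 124.56 mm, Ȳ = 41.63 mm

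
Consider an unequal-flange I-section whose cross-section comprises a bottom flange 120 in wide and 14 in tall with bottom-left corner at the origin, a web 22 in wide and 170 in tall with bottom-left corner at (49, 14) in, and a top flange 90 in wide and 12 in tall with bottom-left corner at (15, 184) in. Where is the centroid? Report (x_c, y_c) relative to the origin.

Part | A | x̄ᵢ | ȳᵢ | A·x̄ᵢ | A·ȳᵢ
bottom flange | 1680.00 | 60.00 | 7.00 | 100800.00 | 11760.00
web | 3740.00 | 60.00 | 99.00 | 224400.00 | 370260.00
top flange | 1080.00 | 60.00 | 190.00 | 64800.00 | 205200.00
Σ | 6500.00 |  |  | 390000.00 | 587220.00
x_c = 390000.00 / 6500.00 = 60.00 in
y_c = 587220.00 / 6500.00 = 90.34 in

x_c = 60.00 in, y_c = 90.34 in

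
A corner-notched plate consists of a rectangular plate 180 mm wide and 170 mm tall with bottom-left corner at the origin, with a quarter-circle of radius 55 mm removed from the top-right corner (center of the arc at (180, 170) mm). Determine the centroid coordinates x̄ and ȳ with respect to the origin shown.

x̄ = 84.39 mm, ȳ = 79.81 mm

plate: A = 180 × 170 = 30600.00, centroid at (90.00, 85.00).
removed quarter-circle: A = −¼π·55² = -2375.83, centroid at (156.66, 146.66).
ΣA = 28224.17 mm²
ΣAx̄ = (30600.00)(90.00) + (-2375.83)(156.66) = 2381809.03 mm³
ΣAȳ = (30600.00)(85.00) + (-2375.83)(146.66) = 2252567.33 mm³
x̄ = 2381809.03 / 28224.17 = 84.39 mm
ȳ = 2252567.33 / 28224.17 = 79.81 mm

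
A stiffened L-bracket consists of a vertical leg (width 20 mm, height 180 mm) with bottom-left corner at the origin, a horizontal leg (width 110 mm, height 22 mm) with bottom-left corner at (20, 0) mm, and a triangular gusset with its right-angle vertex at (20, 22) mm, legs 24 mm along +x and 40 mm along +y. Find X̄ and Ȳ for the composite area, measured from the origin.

Part | A | x̄ᵢ | ȳᵢ | A·x̄ᵢ | A·ȳᵢ
vertical leg | 3600.00 | 10.00 | 90.00 | 36000.00 | 324000.00
horizontal leg | 2420.00 | 75.00 | 11.00 | 181500.00 | 26620.00
gusset | 480.00 | 28.00 | 35.33 | 13440.00 | 16960.00
Σ | 6500.00 |  |  | 230940.00 | 367580.00
X̄ = 230940.00 / 6500.00 = 35.53 mm
Ȳ = 367580.00 / 6500.00 = 56.55 mm

X̄ = 35.53 mm, Ȳ = 56.55 mm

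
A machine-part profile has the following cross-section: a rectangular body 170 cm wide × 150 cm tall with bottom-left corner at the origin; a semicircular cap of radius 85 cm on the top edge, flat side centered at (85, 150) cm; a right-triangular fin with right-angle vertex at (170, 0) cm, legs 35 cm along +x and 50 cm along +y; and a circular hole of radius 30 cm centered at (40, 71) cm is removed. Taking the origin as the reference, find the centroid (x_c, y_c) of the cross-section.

x_c = 91.07 cm, y_c = 109.99 cm

Part | A | x̄ᵢ | ȳᵢ | A·x̄ᵢ | A·ȳᵢ
rectangular body | 25500.00 | 85.00 | 75.00 | 2167500.00 | 1912500.00
semicircular top | 11349.00 | 85.00 | 186.08 | 964665.29 | 2111767.19
triangular fin | 875.00 | 181.67 | 16.67 | 158958.33 | 14583.33
hole | -2827.43 | 40.00 | 71.00 | -113097.34 | -200747.77
Σ | 34896.57 |  |  | 3178026.29 | 3838102.75
x_c = 3178026.29 / 34896.57 = 91.07 cm
y_c = 3838102.75 / 34896.57 = 109.99 cm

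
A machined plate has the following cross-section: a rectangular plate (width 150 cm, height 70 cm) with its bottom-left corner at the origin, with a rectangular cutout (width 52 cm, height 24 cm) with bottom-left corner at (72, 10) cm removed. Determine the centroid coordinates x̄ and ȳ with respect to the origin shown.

x̄ = 71.90 cm, ȳ = 36.75 cm

plate: A = 150 × 70 = 10500.00, centroid at (75.00, 35.00).
hole: A = −(52 × 24) = -1248.00, centroid at (98.00, 22.00).
ΣA = 9252.00 cm²
ΣAx̄ = (10500.00)(75.00) + (-1248.00)(98.00) = 665196.00 cm³
ΣAȳ = (10500.00)(35.00) + (-1248.00)(22.00) = 340044.00 cm³
x̄ = 665196.00 / 9252.00 = 71.90 cm
ȳ = 340044.00 / 9252.00 = 36.75 cm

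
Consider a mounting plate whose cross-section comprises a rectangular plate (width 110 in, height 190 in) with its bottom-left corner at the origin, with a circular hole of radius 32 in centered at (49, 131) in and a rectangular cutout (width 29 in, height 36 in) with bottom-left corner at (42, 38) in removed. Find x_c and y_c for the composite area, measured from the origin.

x_c = 56.07 in, y_c = 90.49 in

Part | A | x̄ᵢ | ȳᵢ | A·x̄ᵢ | A·ȳᵢ
plate | 20900.00 | 55.00 | 95.00 | 1149500.00 | 1985500.00
hole 1 | -3216.99 | 49.00 | 131.00 | -157632.55 | -421425.80
hole 2 | -1044.00 | 56.50 | 56.00 | -58986.00 | -58464.00
Σ | 16639.01 |  |  | 932881.45 | 1505610.20
x_c = 932881.45 / 16639.01 = 56.07 in
y_c = 1505610.20 / 16639.01 = 90.49 in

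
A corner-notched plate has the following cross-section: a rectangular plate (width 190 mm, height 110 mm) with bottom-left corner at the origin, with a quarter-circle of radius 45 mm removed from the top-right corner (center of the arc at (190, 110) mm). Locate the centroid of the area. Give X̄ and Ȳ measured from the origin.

Part | A | x̄ᵢ | ȳᵢ | A·x̄ᵢ | A·ȳᵢ
plate | 20900.00 | 95.00 | 55.00 | 1985500.00 | 1149500.00
removed quarter-circle | -1590.43 | 170.90 | 90.90 | -271806.94 | -144572.44
Σ | 19309.57 |  |  | 1713693.06 | 1004927.56
X̄ = 1713693.06 / 19309.57 = 88.75 mm
Ȳ = 1004927.56 / 19309.57 = 52.04 mm

X̄ = 88.75 mm, Ȳ = 52.04 mm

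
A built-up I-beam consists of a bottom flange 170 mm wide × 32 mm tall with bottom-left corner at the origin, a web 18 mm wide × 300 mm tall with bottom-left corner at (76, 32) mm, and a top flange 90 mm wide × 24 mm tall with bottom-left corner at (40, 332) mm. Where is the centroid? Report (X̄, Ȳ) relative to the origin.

X̄ = 85.00 mm, Ȳ = 139.45 mm

Part | A | x̄ᵢ | ȳᵢ | A·x̄ᵢ | A·ȳᵢ
bottom flange | 5440.00 | 85.00 | 16.00 | 462400.00 | 87040.00
web | 5400.00 | 85.00 | 182.00 | 459000.00 | 982800.00
top flange | 2160.00 | 85.00 | 344.00 | 183600.00 | 743040.00
Σ | 13000.00 |  |  | 1105000.00 | 1812880.00
X̄ = 1105000.00 / 13000.00 = 85.00 mm
Ȳ = 1812880.00 / 13000.00 = 139.45 mm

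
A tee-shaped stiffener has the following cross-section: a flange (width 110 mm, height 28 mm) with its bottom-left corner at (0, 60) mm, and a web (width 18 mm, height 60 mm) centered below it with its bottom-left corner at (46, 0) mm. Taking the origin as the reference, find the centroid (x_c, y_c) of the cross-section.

web: A = 18 × 60 = 1080.00, centroid at (55.00, 30.00).
flange: A = 110 × 28 = 3080.00, centroid at (55.00, 74.00).
ΣA = 4160.00 mm²
ΣAx_c = (1080.00)(55.00) + (3080.00)(55.00) = 228800.00 mm³
ΣAy_c = (1080.00)(30.00) + (3080.00)(74.00) = 260320.00 mm³
x_c = 228800.00 / 4160.00 = 55.00 mm
y_c = 260320.00 / 4160.00 = 62.58 mm

x_c = 55.00 mm, y_c = 62.58 mm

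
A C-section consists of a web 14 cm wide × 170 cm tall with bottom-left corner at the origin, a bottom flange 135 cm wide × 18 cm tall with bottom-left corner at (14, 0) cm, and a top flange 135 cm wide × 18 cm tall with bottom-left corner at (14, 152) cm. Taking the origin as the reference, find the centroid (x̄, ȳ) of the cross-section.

Part | A | x̄ᵢ | ȳᵢ | A·x̄ᵢ | A·ȳᵢ
web | 2380.00 | 7.00 | 85.00 | 16660.00 | 202300.00
bottom flange | 2430.00 | 81.50 | 9.00 | 198045.00 | 21870.00
top flange | 2430.00 | 81.50 | 161.00 | 198045.00 | 391230.00
Σ | 7240.00 |  |  | 412750.00 | 615400.00
x̄ = 412750.00 / 7240.00 = 57.01 cm
ȳ = 615400.00 / 7240.00 = 85.00 cm

x̄ = 57.01 cm, ȳ = 85.00 cm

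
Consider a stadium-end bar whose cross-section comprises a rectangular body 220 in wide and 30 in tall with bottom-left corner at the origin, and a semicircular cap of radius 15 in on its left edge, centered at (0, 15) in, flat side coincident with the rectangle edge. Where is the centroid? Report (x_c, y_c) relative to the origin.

Part | A | x̄ᵢ | ȳᵢ | A·x̄ᵢ | A·ȳᵢ
rectangular body | 6600.00 | 110.00 | 15.00 | 726000.00 | 99000.00
semicircular end | 353.43 | -6.37 | 15.00 | -2250.00 | 5301.44
Σ | 6953.43 |  |  | 723750.00 | 104301.44
x_c = 723750.00 / 6953.43 = 104.09 in
y_c = 104301.44 / 6953.43 = 15.00 in

x_c = 104.09 in, y_c = 15.00 in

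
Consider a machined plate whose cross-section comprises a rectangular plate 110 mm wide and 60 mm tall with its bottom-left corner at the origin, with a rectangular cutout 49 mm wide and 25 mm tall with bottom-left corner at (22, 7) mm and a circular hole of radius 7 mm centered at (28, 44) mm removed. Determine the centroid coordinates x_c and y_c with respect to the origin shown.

Part | A | x̄ᵢ | ȳᵢ | A·x̄ᵢ | A·ȳᵢ
plate | 6600.00 | 55.00 | 30.00 | 363000.00 | 198000.00
hole 1 | -1225.00 | 46.50 | 19.50 | -56962.50 | -23887.50
hole 2 | -153.94 | 28.00 | 44.00 | -4310.27 | -6773.27
Σ | 5221.06 |  |  | 301727.23 | 167339.23
x_c = 301727.23 / 5221.06 = 57.79 mm
y_c = 167339.23 / 5221.06 = 32.05 mm

x_c = 57.79 mm, y_c = 32.05 mm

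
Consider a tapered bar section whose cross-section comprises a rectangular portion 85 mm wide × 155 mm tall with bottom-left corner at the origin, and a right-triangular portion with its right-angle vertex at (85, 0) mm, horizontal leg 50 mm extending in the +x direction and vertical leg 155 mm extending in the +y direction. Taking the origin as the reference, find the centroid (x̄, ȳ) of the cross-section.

rectangular portion: A = 85 × 155 = 13175.00, centroid at (42.50, 77.50).
triangular portion: A = ½·50·155 = 3875.00, centroid at (101.67, 51.67).
ΣA = 17050.00 mm²
ΣAx̄ = (13175.00)(42.50) + (3875.00)(101.67) = 953895.83 mm³
ΣAȳ = (13175.00)(77.50) + (3875.00)(51.67) = 1221270.83 mm³
x̄ = 953895.83 / 17050.00 = 55.95 mm
ȳ = 1221270.83 / 17050.00 = 71.63 mm

x̄ = 55.95 mm, ȳ = 71.63 mm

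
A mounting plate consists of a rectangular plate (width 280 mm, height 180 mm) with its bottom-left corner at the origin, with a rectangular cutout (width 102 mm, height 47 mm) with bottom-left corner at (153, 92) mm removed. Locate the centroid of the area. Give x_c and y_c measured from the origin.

x_c = 133.27 mm, y_c = 87.32 mm

Part | A | x̄ᵢ | ȳᵢ | A·x̄ᵢ | A·ȳᵢ
plate | 50400.00 | 140.00 | 90.00 | 7056000.00 | 4536000.00
hole | -4794.00 | 204.00 | 115.50 | -977976.00 | -553707.00
Σ | 45606.00 |  |  | 6078024.00 | 3982293.00
x_c = 6078024.00 / 45606.00 = 133.27 mm
y_c = 3982293.00 / 45606.00 = 87.32 mm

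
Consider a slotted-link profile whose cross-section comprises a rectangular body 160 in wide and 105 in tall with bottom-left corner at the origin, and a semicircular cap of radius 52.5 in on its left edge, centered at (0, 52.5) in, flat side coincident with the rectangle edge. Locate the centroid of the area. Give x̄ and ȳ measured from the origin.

x̄ = 59.04 in, ȳ = 52.50 in

rectangular body: A = 160 × 105 = 16800.00, centroid at (80.00, 52.50).
semicircular end: A = ½π·52.5² = 4329.51, centroid at (-22.28, 52.50).
ΣA = 21129.51 in²
ΣAx̄ = (16800.00)(80.00) + (4329.51)(-22.28) = 1247531.25 in³
ΣAȳ = (16800.00)(52.50) + (4329.51)(52.50) = 1109299.14 in³
x̄ = 1247531.25 / 21129.51 = 59.04 in
ȳ = 1109299.14 / 21129.51 = 52.50 in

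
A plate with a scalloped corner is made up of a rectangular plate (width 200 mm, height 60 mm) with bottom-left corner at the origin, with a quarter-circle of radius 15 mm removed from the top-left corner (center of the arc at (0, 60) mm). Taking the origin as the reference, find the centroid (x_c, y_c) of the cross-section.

plate: A = 200 × 60 = 12000.00, centroid at (100.00, 30.00).
removed quarter-circle: A = −¼π·15² = -176.71, centroid at (6.37, 53.63).
ΣA = 11823.29 mm²
ΣAx_c = (12000.00)(100.00) + (-176.71)(6.37) = 1198875.00 mm³
ΣAy_c = (12000.00)(30.00) + (-176.71)(53.63) = 350522.12 mm³
x_c = 1198875.00 / 11823.29 = 101.40 mm
y_c = 350522.12 / 11823.29 = 29.65 mm

x_c = 101.40 mm, y_c = 29.65 mm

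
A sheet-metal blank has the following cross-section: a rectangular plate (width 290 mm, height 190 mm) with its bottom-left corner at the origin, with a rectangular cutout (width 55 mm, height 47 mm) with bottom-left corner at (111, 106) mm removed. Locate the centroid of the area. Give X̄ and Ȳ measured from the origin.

plate: A = 290 × 190 = 55100.00, centroid at (145.00, 95.00).
hole: A = −(55 × 47) = -2585.00, centroid at (138.50, 129.50).
ΣA = 52515.00 mm²
ΣAX̄ = (55100.00)(145.00) + (-2585.00)(138.50) = 7631477.50 mm³
ΣAȲ = (55100.00)(95.00) + (-2585.00)(129.50) = 4899742.50 mm³
X̄ = 7631477.50 / 52515.00 = 145.32 mm
Ȳ = 4899742.50 / 52515.00 = 93.30 mm

X̄ = 145.32 mm, Ȳ = 93.30 mm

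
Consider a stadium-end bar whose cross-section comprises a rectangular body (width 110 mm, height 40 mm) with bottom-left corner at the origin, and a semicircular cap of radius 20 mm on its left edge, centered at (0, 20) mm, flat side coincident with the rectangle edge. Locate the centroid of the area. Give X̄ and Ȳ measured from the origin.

X̄ = 47.07 mm, Ȳ = 20.00 mm

rectangular body: A = 110 × 40 = 4400.00, centroid at (55.00, 20.00).
semicircular end: A = ½π·20² = 628.32, centroid at (-8.49, 20.00).
ΣA = 5028.32 mm², ΣAX̄ = 236666.67 mm³, ΣAȲ = 100566.37 mm³.
X̄ = 236666.67/5028.32 = 47.07 mm; Ȳ = 100566.37/5028.32 = 20.00 mm.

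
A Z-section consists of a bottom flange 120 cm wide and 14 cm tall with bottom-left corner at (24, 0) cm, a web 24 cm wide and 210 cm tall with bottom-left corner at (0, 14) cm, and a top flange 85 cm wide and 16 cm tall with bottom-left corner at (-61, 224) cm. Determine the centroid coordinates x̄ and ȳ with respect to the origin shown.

bottom flange: A = 120 × 14 = 1680.00, centroid at (84.00, 7.00).
web: A = 24 × 210 = 5040.00, centroid at (12.00, 119.00).
top flange: A = 85 × 16 = 1360.00, centroid at (-18.50, 232.00).
ΣA = 8080.00 cm², ΣAx̄ = 176440.00 cm³, ΣAȳ = 927040.00 cm³.
x̄ = 176440.00/8080.00 = 21.84 cm; ȳ = 927040.00/8080.00 = 114.73 cm.

x̄ = 21.84 cm, ȳ = 114.73 cm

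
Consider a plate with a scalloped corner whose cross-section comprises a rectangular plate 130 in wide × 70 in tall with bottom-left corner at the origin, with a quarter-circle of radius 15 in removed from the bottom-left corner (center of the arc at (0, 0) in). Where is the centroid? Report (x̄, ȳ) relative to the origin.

x̄ = 66.16 in, ȳ = 35.57 in

plate: A = 130 × 70 = 9100.00, centroid at (65.00, 35.00).
removed quarter-circle: A = −¼π·15² = -176.71, centroid at (6.37, 6.37).
ΣA = 8923.29 in², ΣAx̄ = 590375.00 in³, ΣAȳ = 317375.00 in³.
x̄ = 590375.00/8923.29 = 66.16 in; ȳ = 317375.00/8923.29 = 35.57 in.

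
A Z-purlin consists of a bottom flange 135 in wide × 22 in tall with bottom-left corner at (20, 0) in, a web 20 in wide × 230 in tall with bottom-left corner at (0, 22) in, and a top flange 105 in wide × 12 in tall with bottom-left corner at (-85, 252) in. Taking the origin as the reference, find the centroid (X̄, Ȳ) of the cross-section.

Part | A | x̄ᵢ | ȳᵢ | A·x̄ᵢ | A·ȳᵢ
bottom flange | 2970.00 | 87.50 | 11.00 | 259875.00 | 32670.00
web | 4600.00 | 10.00 | 137.00 | 46000.00 | 630200.00
top flange | 1260.00 | -32.50 | 258.00 | -40950.00 | 325080.00
Σ | 8830.00 |  |  | 264925.00 | 987950.00
X̄ = 264925.00 / 8830.00 = 30.00 in
Ȳ = 987950.00 / 8830.00 = 111.89 in

X̄ = 30.00 in, Ȳ = 111.89 in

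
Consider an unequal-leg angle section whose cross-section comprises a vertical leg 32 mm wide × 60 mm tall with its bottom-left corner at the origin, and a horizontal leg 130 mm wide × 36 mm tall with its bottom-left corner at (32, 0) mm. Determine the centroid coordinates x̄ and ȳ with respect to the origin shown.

x̄ = 73.44 mm, ȳ = 21.49 mm

vertical leg: A = 32 × 60 = 1920.00, centroid at (16.00, 30.00).
horizontal leg: A = 130 × 36 = 4680.00, centroid at (97.00, 18.00).
ΣA = 6600.00 mm², ΣAx̄ = 484680.00 mm³, ΣAȳ = 141840.00 mm³.
x̄ = 484680.00/6600.00 = 73.44 mm; ȳ = 141840.00/6600.00 = 21.49 mm.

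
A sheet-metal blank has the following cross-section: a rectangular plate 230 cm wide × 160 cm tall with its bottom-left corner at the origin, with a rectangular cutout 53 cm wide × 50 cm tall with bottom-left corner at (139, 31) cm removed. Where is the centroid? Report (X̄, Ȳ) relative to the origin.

X̄ = 111.08 cm, Ȳ = 81.86 cm

plate: A = 230 × 160 = 36800.00, centroid at (115.00, 80.00).
hole: A = −(53 × 50) = -2650.00, centroid at (165.50, 56.00).
ΣA = 34150.00 cm²
ΣAX̄ = (36800.00)(115.00) + (-2650.00)(165.50) = 3793425.00 cm³
ΣAȲ = (36800.00)(80.00) + (-2650.00)(56.00) = 2795600.00 cm³
X̄ = 3793425.00 / 34150.00 = 111.08 cm
Ȳ = 2795600.00 / 34150.00 = 81.86 cm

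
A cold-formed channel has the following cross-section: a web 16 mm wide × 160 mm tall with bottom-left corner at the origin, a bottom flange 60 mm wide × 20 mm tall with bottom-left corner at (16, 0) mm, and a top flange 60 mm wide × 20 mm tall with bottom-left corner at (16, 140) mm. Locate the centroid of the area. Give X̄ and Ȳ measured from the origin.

web: A = 16 × 160 = 2560.00, centroid at (8.00, 80.00).
bottom flange: A = 60 × 20 = 1200.00, centroid at (46.00, 10.00).
top flange: A = 60 × 20 = 1200.00, centroid at (46.00, 150.00).
ΣA = 4960.00 mm²
ΣAX̄ = (2560.00)(8.00) + (1200.00)(46.00) + (1200.00)(46.00) = 130880.00 mm³
ΣAȲ = (2560.00)(80.00) + (1200.00)(10.00) + (1200.00)(150.00) = 396800.00 mm³
X̄ = 130880.00 / 4960.00 = 26.39 mm
Ȳ = 396800.00 / 4960.00 = 80.00 mm

X̄ = 26.39 mm, Ȳ = 80.00 mm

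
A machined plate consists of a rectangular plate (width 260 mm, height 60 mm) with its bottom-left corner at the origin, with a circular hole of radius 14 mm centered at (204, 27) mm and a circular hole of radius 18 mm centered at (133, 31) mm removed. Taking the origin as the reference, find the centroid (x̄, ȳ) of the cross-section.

plate: A = 260 × 60 = 15600.00, centroid at (130.00, 30.00).
hole 1: A = −π·14² = -615.75, centroid at (204.00, 27.00).
hole 2: A = −π·18² = -1017.88, centroid at (133.00, 31.00).
ΣA = 13966.37 mm², ΣAx̄ = 1767009.05 mm³, ΣAȳ = 419820.54 mm³.
x̄ = 1767009.05/13966.37 = 126.52 mm; ȳ = 419820.54/13966.37 = 30.06 mm.

x̄ = 126.52 mm, ȳ = 30.06 mm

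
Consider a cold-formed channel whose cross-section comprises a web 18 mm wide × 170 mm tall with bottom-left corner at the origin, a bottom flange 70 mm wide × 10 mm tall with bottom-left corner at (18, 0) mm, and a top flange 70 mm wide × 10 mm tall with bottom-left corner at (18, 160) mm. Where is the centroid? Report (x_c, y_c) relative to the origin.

x_c = 22.81 mm, y_c = 85.00 mm

Part | A | x̄ᵢ | ȳᵢ | A·x̄ᵢ | A·ȳᵢ
web | 3060.00 | 9.00 | 85.00 | 27540.00 | 260100.00
bottom flange | 700.00 | 53.00 | 5.00 | 37100.00 | 3500.00
top flange | 700.00 | 53.00 | 165.00 | 37100.00 | 115500.00
Σ | 4460.00 |  |  | 101740.00 | 379100.00
x_c = 101740.00 / 4460.00 = 22.81 mm
y_c = 379100.00 / 4460.00 = 85.00 mm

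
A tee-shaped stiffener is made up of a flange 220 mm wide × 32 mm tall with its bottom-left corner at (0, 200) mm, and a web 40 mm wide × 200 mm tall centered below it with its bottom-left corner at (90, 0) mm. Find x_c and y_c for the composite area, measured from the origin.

web: A = 40 × 200 = 8000.00, centroid at (110.00, 100.00).
flange: A = 220 × 32 = 7040.00, centroid at (110.00, 216.00).
ΣA = 15040.00 mm²
ΣAx_c = (8000.00)(110.00) + (7040.00)(110.00) = 1654400.00 mm³
ΣAy_c = (8000.00)(100.00) + (7040.00)(216.00) = 2320640.00 mm³
x_c = 1654400.00 / 15040.00 = 110.00 mm
y_c = 2320640.00 / 15040.00 = 154.30 mm

x_c = 110.00 mm, y_c = 154.30 mm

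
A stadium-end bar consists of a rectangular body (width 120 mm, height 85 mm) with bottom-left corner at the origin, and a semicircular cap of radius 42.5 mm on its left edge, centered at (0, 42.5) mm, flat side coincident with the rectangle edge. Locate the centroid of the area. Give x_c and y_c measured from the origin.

x_c = 43.02 mm, y_c = 42.50 mm

rectangular body: A = 120 × 85 = 10200.00, centroid at (60.00, 42.50).
semicircular end: A = ½π·42.5² = 2837.25, centroid at (-18.04, 42.50).
ΣA = 13037.25 mm²
ΣAx_c = (10200.00)(60.00) + (2837.25)(-18.04) = 560822.92 mm³
ΣAy_c = (10200.00)(42.50) + (2837.25)(42.50) = 554083.16 mm³
x_c = 560822.92 / 13037.25 = 43.02 mm
y_c = 554083.16 / 13037.25 = 42.50 mm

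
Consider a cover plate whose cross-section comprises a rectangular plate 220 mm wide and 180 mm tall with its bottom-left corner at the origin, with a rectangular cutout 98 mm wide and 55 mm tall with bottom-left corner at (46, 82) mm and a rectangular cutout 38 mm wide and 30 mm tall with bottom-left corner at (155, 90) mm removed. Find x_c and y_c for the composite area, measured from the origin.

x_c = 110.24 mm, y_c = 86.30 mm

Part | A | x̄ᵢ | ȳᵢ | A·x̄ᵢ | A·ȳᵢ
plate | 39600.00 | 110.00 | 90.00 | 4356000.00 | 3564000.00
hole 1 | -5390.00 | 95.00 | 109.50 | -512050.00 | -590205.00
hole 2 | -1140.00 | 174.00 | 105.00 | -198360.00 | -119700.00
Σ | 33070.00 |  |  | 3645590.00 | 2854095.00
x_c = 3645590.00 / 33070.00 = 110.24 mm
y_c = 2854095.00 / 33070.00 = 86.30 mm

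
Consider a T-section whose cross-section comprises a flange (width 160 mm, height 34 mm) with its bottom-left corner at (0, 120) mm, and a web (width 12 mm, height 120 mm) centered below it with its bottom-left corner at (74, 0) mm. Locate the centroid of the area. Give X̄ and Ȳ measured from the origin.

X̄ = 80.00 mm, Ȳ = 120.88 mm

Part | A | x̄ᵢ | ȳᵢ | A·x̄ᵢ | A·ȳᵢ
web | 1440.00 | 80.00 | 60.00 | 115200.00 | 86400.00
flange | 5440.00 | 80.00 | 137.00 | 435200.00 | 745280.00
Σ | 6880.00 |  |  | 550400.00 | 831680.00
X̄ = 550400.00 / 6880.00 = 80.00 mm
Ȳ = 831680.00 / 6880.00 = 120.88 mm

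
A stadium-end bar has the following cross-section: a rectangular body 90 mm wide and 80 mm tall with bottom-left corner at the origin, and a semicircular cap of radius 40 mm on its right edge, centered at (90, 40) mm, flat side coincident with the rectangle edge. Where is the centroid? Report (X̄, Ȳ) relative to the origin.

X̄ = 61.04 mm, Ȳ = 40.00 mm

rectangular body: A = 90 × 80 = 7200.00, centroid at (45.00, 40.00).
semicircular end: A = ½π·40² = 2513.27, centroid at (106.98, 40.00).
ΣA = 9713.27 mm²
ΣAX̄ = (7200.00)(45.00) + (2513.27)(106.98) = 592861.34 mm³
ΣAȲ = (7200.00)(40.00) + (2513.27)(40.00) = 388530.96 mm³
X̄ = 592861.34 / 9713.27 = 61.04 mm
Ȳ = 388530.96 / 9713.27 = 40.00 mm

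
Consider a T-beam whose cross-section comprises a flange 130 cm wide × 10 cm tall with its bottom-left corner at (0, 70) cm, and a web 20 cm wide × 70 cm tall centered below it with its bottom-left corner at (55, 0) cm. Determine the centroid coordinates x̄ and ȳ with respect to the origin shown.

x̄ = 65.00 cm, ȳ = 54.26 cm

Part | A | x̄ᵢ | ȳᵢ | A·x̄ᵢ | A·ȳᵢ
web | 1400.00 | 65.00 | 35.00 | 91000.00 | 49000.00
flange | 1300.00 | 65.00 | 75.00 | 84500.00 | 97500.00
Σ | 2700.00 |  |  | 175500.00 | 146500.00
x̄ = 175500.00 / 2700.00 = 65.00 cm
ȳ = 146500.00 / 2700.00 = 54.26 cm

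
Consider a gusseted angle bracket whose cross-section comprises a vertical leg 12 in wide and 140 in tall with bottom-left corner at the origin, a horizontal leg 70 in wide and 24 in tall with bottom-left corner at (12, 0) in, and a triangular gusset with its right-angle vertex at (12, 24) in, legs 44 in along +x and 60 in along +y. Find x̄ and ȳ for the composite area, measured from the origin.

x̄ = 26.55 in, ȳ = 41.85 in

vertical leg: A = 12 × 140 = 1680.00, centroid at (6.00, 70.00).
horizontal leg: A = 70 × 24 = 1680.00, centroid at (47.00, 12.00).
gusset: A = ½·44·60 = 1320.00, centroid at (26.67, 44.00).
ΣA = 4680.00 in²
ΣAx̄ = (1680.00)(6.00) + (1680.00)(47.00) + (1320.00)(26.67) = 124240.00 in³
ΣAȳ = (1680.00)(70.00) + (1680.00)(12.00) + (1320.00)(44.00) = 195840.00 in³
x̄ = 124240.00 / 4680.00 = 26.55 in
ȳ = 195840.00 / 4680.00 = 41.85 in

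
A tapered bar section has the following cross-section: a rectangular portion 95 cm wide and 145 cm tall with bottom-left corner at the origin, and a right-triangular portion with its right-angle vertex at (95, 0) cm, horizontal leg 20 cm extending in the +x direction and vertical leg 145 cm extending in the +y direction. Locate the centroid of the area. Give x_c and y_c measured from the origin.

x_c = 52.66 cm, y_c = 70.20 cm

Part | A | x̄ᵢ | ȳᵢ | A·x̄ᵢ | A·ȳᵢ
rectangular portion | 13775.00 | 47.50 | 72.50 | 654312.50 | 998687.50
triangular portion | 1450.00 | 101.67 | 48.33 | 147416.67 | 70083.33
Σ | 15225.00 |  |  | 801729.17 | 1068770.83
x_c = 801729.17 / 15225.00 = 52.66 cm
y_c = 1068770.83 / 15225.00 = 70.20 cm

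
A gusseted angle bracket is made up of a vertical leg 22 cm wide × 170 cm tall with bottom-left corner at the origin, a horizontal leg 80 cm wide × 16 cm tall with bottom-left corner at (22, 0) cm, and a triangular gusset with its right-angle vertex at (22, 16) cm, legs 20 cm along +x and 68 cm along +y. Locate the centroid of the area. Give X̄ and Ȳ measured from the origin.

X̄ = 24.56 cm, Ȳ = 62.18 cm

vertical leg: A = 22 × 170 = 3740.00, centroid at (11.00, 85.00).
horizontal leg: A = 80 × 16 = 1280.00, centroid at (62.00, 8.00).
gusset: A = ½·20·68 = 680.00, centroid at (28.67, 38.67).
ΣA = 5700.00 cm²
ΣAX̄ = (3740.00)(11.00) + (1280.00)(62.00) + (680.00)(28.67) = 139993.33 cm³
ΣAȲ = (3740.00)(85.00) + (1280.00)(8.00) + (680.00)(38.67) = 354433.33 cm³
X̄ = 139993.33 / 5700.00 = 24.56 cm
Ȳ = 354433.33 / 5700.00 = 62.18 cm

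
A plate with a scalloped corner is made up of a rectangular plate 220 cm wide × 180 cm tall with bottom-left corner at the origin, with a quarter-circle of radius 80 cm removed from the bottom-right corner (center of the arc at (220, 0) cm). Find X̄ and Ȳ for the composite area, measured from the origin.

X̄ = 98.94 cm, Ȳ = 98.15 cm

Part | A | x̄ᵢ | ȳᵢ | A·x̄ᵢ | A·ȳᵢ
plate | 39600.00 | 110.00 | 90.00 | 4356000.00 | 3564000.00
removed quarter-circle | -5026.55 | 186.05 | 33.95 | -935173.95 | -170666.67
Σ | 34573.45 |  |  | 3420826.05 | 3393333.33
X̄ = 3420826.05 / 34573.45 = 98.94 cm
Ȳ = 3393333.33 / 34573.45 = 98.15 cm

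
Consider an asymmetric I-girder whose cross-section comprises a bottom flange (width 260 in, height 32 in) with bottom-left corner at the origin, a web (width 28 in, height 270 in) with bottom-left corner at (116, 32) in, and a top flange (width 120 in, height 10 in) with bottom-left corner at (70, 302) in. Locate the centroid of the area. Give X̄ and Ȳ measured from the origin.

bottom flange: A = 260 × 32 = 8320.00, centroid at (130.00, 16.00).
web: A = 28 × 270 = 7560.00, centroid at (130.00, 167.00).
top flange: A = 120 × 10 = 1200.00, centroid at (130.00, 307.00).
ΣA = 17080.00 in²
ΣAX̄ = (8320.00)(130.00) + (7560.00)(130.00) + (1200.00)(130.00) = 2220400.00 in³
ΣAȲ = (8320.00)(16.00) + (7560.00)(167.00) + (1200.00)(307.00) = 1764040.00 in³
X̄ = 2220400.00 / 17080.00 = 130.00 in
Ȳ = 1764040.00 / 17080.00 = 103.28 in

X̄ = 130.00 in, Ȳ = 103.28 in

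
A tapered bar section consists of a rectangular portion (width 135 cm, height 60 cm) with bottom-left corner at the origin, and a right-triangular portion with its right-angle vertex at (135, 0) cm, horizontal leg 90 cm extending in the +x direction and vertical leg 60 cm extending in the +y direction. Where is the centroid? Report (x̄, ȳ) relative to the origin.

x̄ = 91.88 cm, ȳ = 27.50 cm

rectangular portion: A = 135 × 60 = 8100.00, centroid at (67.50, 30.00).
triangular portion: A = ½·90·60 = 2700.00, centroid at (165.00, 20.00).
ΣA = 10800.00 cm²
ΣAx̄ = (8100.00)(67.50) + (2700.00)(165.00) = 992250.00 cm³
ΣAȳ = (8100.00)(30.00) + (2700.00)(20.00) = 297000.00 cm³
x̄ = 992250.00 / 10800.00 = 91.88 cm
ȳ = 297000.00 / 10800.00 = 27.50 cm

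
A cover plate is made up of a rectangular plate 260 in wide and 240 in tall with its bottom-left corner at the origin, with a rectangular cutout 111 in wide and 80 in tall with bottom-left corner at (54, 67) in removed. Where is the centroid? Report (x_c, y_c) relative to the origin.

Part | A | x̄ᵢ | ȳᵢ | A·x̄ᵢ | A·ȳᵢ
plate | 62400.00 | 130.00 | 120.00 | 8112000.00 | 7488000.00
hole | -8880.00 | 109.50 | 107.00 | -972360.00 | -950160.00
Σ | 53520.00 |  |  | 7139640.00 | 6537840.00
x_c = 7139640.00 / 53520.00 = 133.40 in
y_c = 6537840.00 / 53520.00 = 122.16 in

x_c = 133.40 in, y_c = 122.16 in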